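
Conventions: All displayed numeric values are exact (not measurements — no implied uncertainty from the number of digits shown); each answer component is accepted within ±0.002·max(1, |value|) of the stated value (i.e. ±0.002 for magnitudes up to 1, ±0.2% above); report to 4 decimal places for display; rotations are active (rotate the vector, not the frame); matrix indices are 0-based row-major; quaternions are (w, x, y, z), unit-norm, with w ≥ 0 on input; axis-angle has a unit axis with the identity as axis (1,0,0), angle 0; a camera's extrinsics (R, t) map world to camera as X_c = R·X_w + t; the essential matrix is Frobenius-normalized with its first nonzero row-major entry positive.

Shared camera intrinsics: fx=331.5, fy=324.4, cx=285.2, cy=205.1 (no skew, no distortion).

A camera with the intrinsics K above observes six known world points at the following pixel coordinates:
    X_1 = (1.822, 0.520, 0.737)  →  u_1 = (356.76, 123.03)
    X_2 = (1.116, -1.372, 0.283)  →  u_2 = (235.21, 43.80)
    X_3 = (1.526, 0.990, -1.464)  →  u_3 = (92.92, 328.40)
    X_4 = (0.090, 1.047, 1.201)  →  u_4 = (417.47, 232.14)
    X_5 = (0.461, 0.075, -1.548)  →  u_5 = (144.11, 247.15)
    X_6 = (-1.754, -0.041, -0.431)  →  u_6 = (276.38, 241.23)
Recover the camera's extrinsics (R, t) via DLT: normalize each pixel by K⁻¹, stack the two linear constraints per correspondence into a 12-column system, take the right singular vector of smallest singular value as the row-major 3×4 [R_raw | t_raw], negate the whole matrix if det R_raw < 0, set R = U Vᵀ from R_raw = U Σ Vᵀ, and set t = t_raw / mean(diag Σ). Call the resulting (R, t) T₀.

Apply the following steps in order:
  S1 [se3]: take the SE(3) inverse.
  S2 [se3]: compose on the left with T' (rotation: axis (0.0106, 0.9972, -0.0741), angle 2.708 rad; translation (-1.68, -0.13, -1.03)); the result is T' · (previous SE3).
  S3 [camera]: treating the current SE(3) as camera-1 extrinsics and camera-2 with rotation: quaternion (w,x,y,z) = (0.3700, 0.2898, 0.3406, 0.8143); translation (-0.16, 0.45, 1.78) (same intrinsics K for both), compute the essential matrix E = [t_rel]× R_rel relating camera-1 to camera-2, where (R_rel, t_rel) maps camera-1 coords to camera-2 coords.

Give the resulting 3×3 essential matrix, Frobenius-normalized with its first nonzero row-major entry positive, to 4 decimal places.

source (pnp_recover): camera pose = R=[-0.1865 0.3672 0.9113; -0.3248 0.8523 -0.4099; -0.9272 -0.3724 -0.0397], t=(-0.0700, -0.0800, 4.0100)
after S1 (invert_se3): R=[-0.1865 -0.3248 -0.9272; 0.3672 0.8523 -0.3724; 0.9113 -0.4099 -0.0397], t=(3.6790, 1.5874, 0.1901)
after S2 (compose_se3): R=[0.5684 0.1673 0.8055; 0.2328 0.9064 -0.3525; -0.7891 0.3879 0.4763], t=(-4.8570, 1.3724, -2.9640)
after S3 (essential): [0.2136 -0.3306 -0.4634; 0.1531 0.6231 -0.2100; -0.1917 -0.0205 0.3708]

matrix = [0.2136 -0.3306 -0.4634; 0.1531 0.6231 -0.2100; -0.1917 -0.0205 0.3708]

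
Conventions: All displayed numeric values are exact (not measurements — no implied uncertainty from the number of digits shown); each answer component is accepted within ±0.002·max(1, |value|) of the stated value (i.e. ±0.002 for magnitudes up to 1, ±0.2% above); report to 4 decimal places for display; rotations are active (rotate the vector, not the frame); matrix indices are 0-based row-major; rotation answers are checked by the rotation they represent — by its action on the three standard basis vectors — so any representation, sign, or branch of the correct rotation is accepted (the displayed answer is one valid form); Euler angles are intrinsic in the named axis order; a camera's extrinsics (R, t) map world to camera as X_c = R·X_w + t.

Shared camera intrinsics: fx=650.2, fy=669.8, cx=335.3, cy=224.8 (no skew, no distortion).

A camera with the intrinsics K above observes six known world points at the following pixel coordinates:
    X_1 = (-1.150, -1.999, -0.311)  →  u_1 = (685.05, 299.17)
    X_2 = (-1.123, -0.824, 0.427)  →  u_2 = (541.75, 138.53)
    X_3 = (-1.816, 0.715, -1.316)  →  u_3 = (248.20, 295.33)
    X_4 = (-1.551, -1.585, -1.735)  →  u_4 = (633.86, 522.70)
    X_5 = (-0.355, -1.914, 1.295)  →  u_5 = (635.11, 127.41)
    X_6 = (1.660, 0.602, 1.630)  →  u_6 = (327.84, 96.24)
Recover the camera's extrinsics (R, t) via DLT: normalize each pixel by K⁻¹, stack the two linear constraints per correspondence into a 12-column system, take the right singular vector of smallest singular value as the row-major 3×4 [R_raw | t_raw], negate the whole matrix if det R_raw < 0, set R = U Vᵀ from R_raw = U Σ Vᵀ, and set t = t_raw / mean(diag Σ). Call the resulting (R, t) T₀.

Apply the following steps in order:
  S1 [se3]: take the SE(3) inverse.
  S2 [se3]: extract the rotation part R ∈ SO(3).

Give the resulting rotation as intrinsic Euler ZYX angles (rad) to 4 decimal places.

rotation (euler_zyx) = (-1.7582, -0.2916, -1.2481)

source (pnp_recover): camera pose = R=[-0.1784 -0.9410 0.2875; 0.2608 -0.3270 -0.9083; 0.9488 -0.0871 0.3037], t=(0.3100, -0.1600, 5.2999)
after S1 (invert_se3): R=[-0.1784 0.2608 0.9488; -0.9410 -0.3270 -0.0871; 0.2875 -0.9083 0.3037], t=(-4.9313, 0.7008, -1.8441)
after S2 (rot_of_se3): [-0.1784 0.2608 0.9488; -0.9410 -0.3270 -0.0871; 0.2875 -0.9083 0.3037]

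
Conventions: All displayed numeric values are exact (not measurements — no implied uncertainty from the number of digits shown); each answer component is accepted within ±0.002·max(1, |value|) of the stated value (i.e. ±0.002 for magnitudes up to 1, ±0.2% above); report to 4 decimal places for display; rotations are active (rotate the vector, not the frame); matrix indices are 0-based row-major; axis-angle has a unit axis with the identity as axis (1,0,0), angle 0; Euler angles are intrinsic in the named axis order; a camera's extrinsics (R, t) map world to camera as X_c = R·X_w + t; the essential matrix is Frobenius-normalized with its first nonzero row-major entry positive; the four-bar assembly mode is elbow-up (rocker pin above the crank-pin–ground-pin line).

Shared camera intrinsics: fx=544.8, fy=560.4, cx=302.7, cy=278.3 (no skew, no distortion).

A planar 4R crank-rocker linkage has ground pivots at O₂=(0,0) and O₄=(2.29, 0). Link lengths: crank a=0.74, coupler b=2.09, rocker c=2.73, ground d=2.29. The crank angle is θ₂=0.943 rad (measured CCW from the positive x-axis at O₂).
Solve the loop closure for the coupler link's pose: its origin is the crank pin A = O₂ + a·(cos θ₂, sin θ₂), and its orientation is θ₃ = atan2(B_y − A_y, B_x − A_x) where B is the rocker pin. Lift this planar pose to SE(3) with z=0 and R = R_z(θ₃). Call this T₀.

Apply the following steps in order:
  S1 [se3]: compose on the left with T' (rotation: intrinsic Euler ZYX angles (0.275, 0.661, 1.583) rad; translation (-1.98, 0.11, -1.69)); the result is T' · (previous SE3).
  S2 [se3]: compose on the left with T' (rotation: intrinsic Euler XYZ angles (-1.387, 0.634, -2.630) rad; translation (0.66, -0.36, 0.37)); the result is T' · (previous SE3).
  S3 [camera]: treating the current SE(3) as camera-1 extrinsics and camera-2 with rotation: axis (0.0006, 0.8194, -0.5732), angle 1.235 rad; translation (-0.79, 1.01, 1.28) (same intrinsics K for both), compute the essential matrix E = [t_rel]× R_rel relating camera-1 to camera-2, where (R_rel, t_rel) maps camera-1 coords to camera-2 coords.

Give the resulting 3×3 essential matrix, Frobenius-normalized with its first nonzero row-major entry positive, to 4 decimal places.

source (fourbar_fk): coupler pose = R=[0.3896 -0.9210 0.0000; 0.9210 0.3896 0.0000; 0.0000 0.0000 1.0000], t=(0.4346, 0.5989, 0.0000)
after S1 (compose_se3): R=[0.8432 -0.4682 0.2643; 0.2262 -0.1370 -0.9644; 0.4877 0.8729 -0.0096], t=(-1.2940, 0.2960, -1.4841)
after S2 (compose_se3): R=[-0.2142 0.7920 -0.5718; 0.6385 0.5565 0.5316; 0.7392 -0.2512 -0.6249], t=(0.8066, -2.2084, -0.3555)
after S3 (essential): [0.2294 -0.0298 -0.1245; -0.2390 -0.4888 -0.4509; -0.5978 0.0297 0.2707]

matrix = [0.2294 -0.0298 -0.1245; -0.2390 -0.4888 -0.4509; -0.5978 0.0297 0.2707]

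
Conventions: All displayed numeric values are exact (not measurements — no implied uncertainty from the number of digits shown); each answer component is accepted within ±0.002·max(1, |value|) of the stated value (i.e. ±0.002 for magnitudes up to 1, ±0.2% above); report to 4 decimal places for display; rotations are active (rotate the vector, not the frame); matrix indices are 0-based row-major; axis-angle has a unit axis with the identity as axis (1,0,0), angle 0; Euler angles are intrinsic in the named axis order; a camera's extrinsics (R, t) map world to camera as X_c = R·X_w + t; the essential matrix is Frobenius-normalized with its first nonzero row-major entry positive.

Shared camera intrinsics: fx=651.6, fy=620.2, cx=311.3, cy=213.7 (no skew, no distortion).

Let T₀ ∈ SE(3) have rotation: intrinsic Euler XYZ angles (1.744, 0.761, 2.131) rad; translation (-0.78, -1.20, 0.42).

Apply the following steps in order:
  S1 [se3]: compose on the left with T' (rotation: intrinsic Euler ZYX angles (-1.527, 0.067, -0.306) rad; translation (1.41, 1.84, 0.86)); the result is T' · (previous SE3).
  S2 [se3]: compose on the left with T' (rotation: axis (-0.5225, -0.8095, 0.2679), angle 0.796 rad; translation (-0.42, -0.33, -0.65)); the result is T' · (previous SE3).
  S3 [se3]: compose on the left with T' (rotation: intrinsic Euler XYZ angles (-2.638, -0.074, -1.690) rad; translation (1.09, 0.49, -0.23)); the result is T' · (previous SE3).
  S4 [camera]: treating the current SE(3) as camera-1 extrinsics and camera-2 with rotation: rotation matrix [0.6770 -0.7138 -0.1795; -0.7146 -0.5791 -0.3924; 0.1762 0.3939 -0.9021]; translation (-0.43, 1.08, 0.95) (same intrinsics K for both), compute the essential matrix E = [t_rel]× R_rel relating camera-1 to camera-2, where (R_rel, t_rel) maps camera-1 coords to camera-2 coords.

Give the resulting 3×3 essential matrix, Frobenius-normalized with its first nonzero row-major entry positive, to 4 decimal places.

after S1 (compose_se3): R=[-0.2650 -0.6769 -0.6867; 0.3132 0.6131 -0.7253; 0.9120 -0.4072 0.0495], t=(0.3614, 2.5220, 1.6725)
after S2 (compose_se3): R=[-0.7932 -0.3158 -0.5207; 0.4774 0.2085 -0.8536; 0.3782 -0.9256 -0.0146], t=(-1.3376, 2.5613, -0.3560)
after S3 (compose_se3): R=[0.5388 0.3123 -0.7824; -0.4378 -0.6897 -0.5768; -0.7198 0.6533 -0.2349], t=(3.8111, -0.4814, -0.5880)
after S4 (essential): [0.3299 0.4618 0.2539; 0.1966 -0.0638 0.4853; -0.0457 -0.4572 0.3523]

matrix = [0.3299 0.4618 0.2539; 0.1966 -0.0638 0.4853; -0.0457 -0.4572 0.3523]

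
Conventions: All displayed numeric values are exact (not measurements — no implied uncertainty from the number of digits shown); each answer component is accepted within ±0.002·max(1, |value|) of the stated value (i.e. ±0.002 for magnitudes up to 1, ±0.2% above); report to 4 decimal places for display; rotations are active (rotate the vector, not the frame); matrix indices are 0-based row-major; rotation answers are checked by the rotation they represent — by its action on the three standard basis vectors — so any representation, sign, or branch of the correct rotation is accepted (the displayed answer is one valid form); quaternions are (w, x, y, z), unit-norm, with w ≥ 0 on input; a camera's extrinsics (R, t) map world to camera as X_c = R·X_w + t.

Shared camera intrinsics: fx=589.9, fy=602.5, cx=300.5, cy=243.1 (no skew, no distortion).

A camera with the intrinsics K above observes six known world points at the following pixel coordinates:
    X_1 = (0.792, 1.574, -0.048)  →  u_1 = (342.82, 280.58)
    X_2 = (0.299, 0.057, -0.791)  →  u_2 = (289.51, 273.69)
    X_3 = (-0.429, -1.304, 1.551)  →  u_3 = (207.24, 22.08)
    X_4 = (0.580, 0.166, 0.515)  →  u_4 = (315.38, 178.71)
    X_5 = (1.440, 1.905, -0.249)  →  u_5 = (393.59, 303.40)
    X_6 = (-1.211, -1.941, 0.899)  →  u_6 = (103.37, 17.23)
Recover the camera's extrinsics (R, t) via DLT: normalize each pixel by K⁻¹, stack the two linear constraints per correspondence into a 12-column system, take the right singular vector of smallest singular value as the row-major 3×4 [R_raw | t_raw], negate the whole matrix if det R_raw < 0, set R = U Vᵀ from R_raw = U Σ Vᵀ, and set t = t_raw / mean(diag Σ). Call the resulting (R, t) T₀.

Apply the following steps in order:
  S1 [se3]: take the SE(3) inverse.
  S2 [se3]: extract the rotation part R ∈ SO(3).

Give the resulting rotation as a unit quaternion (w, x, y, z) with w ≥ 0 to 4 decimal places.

source (pnp_recover): camera pose = R=[0.9926 0.1212 -0.0022; -0.0683 0.5443 -0.8361; -0.1002 0.8301 0.5485], t=(-0.4199, -0.3600, 6.5594)
after S1 (invert_se3): R=[0.9926 -0.0683 -0.1002; 0.1212 0.5443 0.8301; -0.0022 -0.8361 0.5485], t=(1.0493, -5.1982, -3.9000)
after S2 (rot_of_se3): [0.9926 -0.0683 -0.1002; 0.1212 0.5443 0.8301; -0.0022 -0.8361 0.5485]

rotation (quat) = (0.8783, -0.4743, -0.0279, 0.0540)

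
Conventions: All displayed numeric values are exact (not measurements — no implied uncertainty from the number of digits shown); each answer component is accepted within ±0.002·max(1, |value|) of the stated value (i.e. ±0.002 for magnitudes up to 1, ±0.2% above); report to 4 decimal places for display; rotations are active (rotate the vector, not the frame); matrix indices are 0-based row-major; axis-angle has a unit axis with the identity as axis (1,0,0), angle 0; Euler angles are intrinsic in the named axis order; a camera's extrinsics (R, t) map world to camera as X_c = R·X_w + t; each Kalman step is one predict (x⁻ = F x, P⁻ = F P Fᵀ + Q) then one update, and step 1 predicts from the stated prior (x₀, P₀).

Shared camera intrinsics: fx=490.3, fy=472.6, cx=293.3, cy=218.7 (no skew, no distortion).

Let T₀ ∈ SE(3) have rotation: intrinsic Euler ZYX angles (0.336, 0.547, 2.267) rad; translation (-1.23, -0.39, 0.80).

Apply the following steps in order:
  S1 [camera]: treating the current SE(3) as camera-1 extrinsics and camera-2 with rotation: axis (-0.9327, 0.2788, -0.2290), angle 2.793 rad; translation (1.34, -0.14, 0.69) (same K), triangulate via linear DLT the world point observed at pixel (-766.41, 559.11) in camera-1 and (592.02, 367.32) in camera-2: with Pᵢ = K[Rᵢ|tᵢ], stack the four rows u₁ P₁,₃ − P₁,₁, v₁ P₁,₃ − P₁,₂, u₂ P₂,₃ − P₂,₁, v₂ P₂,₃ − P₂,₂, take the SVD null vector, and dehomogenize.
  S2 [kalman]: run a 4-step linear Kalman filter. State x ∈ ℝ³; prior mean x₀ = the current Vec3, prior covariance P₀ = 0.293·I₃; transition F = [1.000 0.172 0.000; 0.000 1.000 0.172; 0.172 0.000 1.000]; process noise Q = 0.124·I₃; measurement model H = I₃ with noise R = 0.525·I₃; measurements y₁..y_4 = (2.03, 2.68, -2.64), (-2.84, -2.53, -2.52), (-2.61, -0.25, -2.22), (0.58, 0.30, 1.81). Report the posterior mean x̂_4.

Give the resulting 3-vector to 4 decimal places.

result = (-0.6054, -0.4414, -0.6705)

after S1 (triangulate): (-0.3078, -0.8339, -0.8627)
after S2 (kf_track): (-0.6054, -0.4414, -0.6705)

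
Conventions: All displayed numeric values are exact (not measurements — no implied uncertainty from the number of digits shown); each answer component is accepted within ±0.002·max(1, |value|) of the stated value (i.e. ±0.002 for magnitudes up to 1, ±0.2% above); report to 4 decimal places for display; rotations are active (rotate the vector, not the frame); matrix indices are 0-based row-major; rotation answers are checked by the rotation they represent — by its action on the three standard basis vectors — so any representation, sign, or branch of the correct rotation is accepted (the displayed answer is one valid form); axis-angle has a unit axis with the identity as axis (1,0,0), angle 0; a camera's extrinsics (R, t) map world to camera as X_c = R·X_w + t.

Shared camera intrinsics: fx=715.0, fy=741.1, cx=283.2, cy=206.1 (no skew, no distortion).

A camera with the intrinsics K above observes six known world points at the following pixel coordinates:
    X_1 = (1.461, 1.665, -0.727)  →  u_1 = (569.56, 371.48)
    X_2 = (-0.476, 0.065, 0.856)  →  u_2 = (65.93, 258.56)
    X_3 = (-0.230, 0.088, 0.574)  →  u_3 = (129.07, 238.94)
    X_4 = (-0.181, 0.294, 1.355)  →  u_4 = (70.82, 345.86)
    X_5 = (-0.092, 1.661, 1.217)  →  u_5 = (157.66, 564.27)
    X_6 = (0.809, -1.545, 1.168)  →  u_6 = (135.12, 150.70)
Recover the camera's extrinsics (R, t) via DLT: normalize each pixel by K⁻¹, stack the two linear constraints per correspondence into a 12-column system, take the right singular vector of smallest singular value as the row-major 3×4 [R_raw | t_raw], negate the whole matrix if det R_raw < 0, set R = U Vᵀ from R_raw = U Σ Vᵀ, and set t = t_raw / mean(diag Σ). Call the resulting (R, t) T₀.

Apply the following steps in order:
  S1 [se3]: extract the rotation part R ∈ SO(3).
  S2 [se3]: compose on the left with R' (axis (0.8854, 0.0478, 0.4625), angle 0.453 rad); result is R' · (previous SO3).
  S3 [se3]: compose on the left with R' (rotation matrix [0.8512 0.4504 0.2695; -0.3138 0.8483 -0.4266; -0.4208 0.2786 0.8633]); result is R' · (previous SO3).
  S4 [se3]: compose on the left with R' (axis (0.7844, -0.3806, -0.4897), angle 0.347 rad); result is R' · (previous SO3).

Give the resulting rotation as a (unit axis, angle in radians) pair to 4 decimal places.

rotation (axis_angle) = ((0.1739, -0.4949, -0.8514), 0.9374)

source (pnp_recover): camera pose = R=[0.6376 0.3794 -0.6705; 0.2080 0.7532 0.6240; 0.7417 -0.5373 0.4014], t=(-0.4097, -0.1900, 4.1978)
after S1 (rot_of_se3): [0.6376 0.3794 -0.6705; 0.2080 0.7532 0.6240; 0.7417 -0.5373 0.4014]
after S2 (compose_so3): [0.6286 0.1884 -0.7545; 0.0331 0.9629 0.2680; 0.7770 -0.1934 0.5991]
after S3 (compose_so3): [0.7594 0.5419 -0.3601; -0.5007 0.8401 0.2085; 0.4155 0.0220 0.9093]
after S4 (compose_so3): [0.6042 0.6511 -0.4593; -0.7214 0.6918 0.0318; 0.3385 0.3121 0.8877]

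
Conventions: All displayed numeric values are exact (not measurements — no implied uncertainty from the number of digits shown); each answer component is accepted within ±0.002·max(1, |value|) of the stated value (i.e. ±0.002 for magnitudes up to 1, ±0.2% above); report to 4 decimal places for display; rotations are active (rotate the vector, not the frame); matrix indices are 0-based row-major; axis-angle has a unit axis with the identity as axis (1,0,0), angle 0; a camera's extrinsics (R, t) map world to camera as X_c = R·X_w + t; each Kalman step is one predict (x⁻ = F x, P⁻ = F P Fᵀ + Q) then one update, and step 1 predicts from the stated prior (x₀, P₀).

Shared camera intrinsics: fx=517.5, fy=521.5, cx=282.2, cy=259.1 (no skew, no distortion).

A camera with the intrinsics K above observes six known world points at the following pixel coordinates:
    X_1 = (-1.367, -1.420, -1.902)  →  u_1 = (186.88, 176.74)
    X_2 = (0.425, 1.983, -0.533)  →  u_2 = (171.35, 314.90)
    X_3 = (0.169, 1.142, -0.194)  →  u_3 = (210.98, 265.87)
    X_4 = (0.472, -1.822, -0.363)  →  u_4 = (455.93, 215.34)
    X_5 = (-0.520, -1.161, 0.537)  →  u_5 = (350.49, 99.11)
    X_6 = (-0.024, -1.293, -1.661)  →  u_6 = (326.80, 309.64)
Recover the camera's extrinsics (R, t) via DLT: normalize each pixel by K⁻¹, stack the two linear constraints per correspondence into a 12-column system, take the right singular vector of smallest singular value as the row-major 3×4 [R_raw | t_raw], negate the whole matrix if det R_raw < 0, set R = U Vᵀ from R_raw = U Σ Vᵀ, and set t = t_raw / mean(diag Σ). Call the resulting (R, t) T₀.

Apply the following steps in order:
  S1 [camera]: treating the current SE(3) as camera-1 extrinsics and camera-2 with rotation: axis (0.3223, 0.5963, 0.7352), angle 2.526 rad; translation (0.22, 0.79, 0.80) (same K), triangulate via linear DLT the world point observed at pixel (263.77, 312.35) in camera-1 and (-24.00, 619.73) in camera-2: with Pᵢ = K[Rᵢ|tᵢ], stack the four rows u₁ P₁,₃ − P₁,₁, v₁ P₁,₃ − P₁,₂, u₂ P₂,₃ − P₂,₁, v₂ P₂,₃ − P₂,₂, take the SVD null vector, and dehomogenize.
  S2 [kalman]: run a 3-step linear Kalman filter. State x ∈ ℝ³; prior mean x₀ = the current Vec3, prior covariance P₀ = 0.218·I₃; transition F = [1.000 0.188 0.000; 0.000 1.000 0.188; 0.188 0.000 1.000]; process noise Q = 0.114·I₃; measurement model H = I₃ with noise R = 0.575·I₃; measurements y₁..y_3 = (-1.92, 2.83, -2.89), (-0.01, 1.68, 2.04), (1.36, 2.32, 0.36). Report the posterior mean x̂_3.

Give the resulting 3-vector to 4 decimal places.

source (pnp_recover): camera pose = R=[0.6102 -0.7193 0.3319; 0.6764 0.2550 -0.6910; 0.4124 0.6462 0.6422], t=(-0.0600, -0.4600, 5.4400)
after S1 (triangulate): (0.7067, 0.5092, -0.6226)
after S2 (kf_track): (0.8249, 1.7264, 0.1581)

result = (0.8249, 1.7264, 0.1581)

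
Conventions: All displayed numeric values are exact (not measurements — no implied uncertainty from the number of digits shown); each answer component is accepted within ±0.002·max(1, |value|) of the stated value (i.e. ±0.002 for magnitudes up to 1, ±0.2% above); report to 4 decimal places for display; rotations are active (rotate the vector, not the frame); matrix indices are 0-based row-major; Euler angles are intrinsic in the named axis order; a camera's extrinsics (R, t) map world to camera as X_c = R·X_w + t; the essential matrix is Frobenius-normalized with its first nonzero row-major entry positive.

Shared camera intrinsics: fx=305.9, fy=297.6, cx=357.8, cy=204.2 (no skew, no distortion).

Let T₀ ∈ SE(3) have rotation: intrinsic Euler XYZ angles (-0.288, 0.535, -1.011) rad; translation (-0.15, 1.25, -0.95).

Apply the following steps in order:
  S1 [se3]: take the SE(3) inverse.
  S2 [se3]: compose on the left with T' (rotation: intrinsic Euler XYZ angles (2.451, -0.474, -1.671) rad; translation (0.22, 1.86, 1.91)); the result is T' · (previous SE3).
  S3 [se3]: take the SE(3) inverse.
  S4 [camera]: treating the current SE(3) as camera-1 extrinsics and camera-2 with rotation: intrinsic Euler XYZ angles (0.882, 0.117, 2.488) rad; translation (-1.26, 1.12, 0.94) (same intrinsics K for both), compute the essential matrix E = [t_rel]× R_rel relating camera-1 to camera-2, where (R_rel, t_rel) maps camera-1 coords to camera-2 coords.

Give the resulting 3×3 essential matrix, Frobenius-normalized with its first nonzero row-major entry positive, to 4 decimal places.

matrix = [0.2240 -0.3219 0.2165; -0.1572 0.4200 -0.3247; -0.6318 -0.1019 0.2887]

after S1 (invert_se3): R=[0.4568 -0.8894 -0.0189; 0.7290 0.3864 -0.5651; 0.5098 0.2443 0.8248], t=(1.1623, -0.9105, 0.5546)
after S2 (compose_se3): R=[0.3720 0.3097 -0.8750; -0.0800 -0.9285 -0.3626; -0.9248 0.2049 -0.3206], t=(-0.9427, 2.6641, 1.2106)
after S3 (invert_se3): R=[0.3720 -0.0800 -0.9248; 0.3097 -0.9285 0.2049; -0.8750 -0.3626 -0.3206], t=(1.6833, 2.5176, 0.5294)
after S4 (essential): [0.2240 -0.3219 0.2165; -0.1572 0.4200 -0.3247; -0.6318 -0.1019 0.2887]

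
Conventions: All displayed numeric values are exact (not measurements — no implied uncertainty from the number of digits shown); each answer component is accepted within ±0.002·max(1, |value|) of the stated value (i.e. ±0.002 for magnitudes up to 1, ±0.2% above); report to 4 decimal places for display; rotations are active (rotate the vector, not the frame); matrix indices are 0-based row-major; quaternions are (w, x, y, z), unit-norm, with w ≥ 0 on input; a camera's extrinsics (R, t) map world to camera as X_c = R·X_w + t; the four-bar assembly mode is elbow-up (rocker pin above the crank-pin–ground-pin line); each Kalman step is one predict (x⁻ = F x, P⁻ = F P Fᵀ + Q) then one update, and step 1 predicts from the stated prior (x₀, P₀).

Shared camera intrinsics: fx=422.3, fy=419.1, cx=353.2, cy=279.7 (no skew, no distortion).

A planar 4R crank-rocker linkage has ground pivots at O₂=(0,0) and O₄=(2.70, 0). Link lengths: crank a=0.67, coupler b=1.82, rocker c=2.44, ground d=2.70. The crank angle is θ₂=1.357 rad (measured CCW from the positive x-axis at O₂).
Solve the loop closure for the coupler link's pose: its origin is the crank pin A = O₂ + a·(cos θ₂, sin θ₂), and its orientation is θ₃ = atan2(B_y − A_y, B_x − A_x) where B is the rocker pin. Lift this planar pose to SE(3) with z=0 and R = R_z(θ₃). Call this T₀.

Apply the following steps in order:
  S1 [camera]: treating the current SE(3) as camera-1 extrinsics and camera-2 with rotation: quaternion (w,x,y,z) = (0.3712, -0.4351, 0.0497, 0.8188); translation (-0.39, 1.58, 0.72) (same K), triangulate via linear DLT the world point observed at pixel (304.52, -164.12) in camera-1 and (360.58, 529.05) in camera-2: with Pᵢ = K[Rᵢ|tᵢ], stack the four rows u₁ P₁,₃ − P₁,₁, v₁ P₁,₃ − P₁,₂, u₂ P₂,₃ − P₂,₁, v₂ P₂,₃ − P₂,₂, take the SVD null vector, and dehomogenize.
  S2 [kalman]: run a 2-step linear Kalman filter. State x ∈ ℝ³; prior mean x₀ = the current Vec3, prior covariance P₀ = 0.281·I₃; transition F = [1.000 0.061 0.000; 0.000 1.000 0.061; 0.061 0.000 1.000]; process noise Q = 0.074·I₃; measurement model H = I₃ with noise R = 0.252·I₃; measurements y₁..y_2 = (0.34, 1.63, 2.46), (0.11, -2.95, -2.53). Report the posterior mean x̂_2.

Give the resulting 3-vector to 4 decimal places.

source (fourbar_fk): coupler pose = R=[0.6579 -0.7531 0.0000; 0.7531 0.6579 0.0000; 0.0000 0.0000 1.0000], t=(0.1422, 0.6547, 0.0000)
after S1 (triangulate): (-1.9046, -1.2439, 1.5090)
after S2 (kf_track): (-0.3476, -1.0915, -0.1376)

result = (-0.3476, -1.0915, -0.1376)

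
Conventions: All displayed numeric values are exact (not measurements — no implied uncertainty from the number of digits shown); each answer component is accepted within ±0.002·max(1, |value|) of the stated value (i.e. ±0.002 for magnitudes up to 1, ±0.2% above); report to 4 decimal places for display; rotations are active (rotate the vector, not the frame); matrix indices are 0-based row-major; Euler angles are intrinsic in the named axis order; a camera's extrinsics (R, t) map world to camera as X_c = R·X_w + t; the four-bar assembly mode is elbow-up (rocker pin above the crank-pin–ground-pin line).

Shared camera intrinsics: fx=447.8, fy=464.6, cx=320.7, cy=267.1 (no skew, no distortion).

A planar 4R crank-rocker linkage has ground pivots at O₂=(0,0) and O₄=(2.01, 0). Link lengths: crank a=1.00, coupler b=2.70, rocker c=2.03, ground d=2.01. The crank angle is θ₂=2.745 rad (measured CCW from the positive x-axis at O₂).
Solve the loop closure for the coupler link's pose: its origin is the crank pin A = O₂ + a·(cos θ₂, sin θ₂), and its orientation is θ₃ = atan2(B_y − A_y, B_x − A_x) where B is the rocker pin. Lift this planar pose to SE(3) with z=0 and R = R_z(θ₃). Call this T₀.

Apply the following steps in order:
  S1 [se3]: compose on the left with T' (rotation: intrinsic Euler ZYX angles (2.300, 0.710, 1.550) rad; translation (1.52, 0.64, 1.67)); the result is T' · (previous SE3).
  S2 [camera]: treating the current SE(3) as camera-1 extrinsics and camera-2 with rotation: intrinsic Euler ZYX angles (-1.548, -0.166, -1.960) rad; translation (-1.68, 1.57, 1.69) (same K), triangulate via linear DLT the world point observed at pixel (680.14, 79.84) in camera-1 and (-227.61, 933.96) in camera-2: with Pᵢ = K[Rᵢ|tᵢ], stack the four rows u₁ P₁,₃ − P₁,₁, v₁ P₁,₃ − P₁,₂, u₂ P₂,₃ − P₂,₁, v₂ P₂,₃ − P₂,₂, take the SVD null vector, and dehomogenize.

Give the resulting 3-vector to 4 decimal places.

source (fourbar_fk): coupler pose = R=[0.8267 -0.5626 0.0000; 0.5626 0.8267 0.0000; 0.0000 0.0000 1.0000], t=(-0.9224, 0.3863, 0.0000)
after S1 (compose_se3): R=[-0.6707 -0.0875 0.7365; 0.7331 0.0721 0.6762; -0.1123 0.9936 0.0158], t=(1.8123, 0.3007, 2.5641)
after S2 (triangulate): (-1.1230, -0.1367, -0.7283)

result = (-1.1230, -0.1367, -0.7283)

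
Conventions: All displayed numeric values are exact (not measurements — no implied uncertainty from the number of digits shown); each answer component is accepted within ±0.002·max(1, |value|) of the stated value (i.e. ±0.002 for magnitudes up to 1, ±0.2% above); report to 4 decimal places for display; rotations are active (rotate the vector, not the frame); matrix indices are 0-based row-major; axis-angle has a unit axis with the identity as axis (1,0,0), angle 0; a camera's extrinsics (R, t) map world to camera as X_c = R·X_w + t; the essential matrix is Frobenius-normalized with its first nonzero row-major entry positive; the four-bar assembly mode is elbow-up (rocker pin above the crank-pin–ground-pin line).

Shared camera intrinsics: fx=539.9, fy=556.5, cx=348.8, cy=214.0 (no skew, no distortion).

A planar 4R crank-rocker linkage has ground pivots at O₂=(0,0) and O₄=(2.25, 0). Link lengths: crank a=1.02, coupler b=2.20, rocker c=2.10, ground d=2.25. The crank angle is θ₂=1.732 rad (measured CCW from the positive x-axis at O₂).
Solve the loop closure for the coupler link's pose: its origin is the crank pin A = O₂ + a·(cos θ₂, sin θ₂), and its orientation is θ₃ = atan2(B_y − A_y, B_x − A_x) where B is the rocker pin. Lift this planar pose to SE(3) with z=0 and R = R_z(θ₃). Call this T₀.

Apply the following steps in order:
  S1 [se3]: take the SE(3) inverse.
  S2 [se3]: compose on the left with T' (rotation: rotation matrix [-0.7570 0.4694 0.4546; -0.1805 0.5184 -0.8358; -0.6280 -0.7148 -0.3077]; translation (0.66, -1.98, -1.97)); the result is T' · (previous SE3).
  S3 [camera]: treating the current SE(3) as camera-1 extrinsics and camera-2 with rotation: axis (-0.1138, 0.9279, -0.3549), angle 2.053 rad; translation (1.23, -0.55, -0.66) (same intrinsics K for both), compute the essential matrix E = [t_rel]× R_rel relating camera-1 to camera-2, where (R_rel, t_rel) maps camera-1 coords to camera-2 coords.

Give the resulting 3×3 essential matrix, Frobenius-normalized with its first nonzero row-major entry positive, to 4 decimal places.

source (fourbar_fk): coupler pose = R=[0.8815 -0.4722 0.0000; 0.4722 0.8815 0.0000; 0.0000 0.0000 1.0000], t=(-0.1637, 1.0068, 0.0000)
after S1 (invert_se3): R=[0.8815 0.4722 0.0000; -0.4722 0.8815 0.0000; 0.0000 0.0000 1.0000], t=(-0.3311, -0.9648, 0.0000)
after S2 (compose_se3): R=[-0.8889 0.0563 0.4546; -0.4039 0.3717 -0.8359; -0.2160 -0.9266 -0.3077], t=(0.4578, -2.4204, -1.0725)
after S3 (essential): [0.0884 -0.2083 0.5407; 0.5456 -0.0819 0.1761; -0.4407 -0.1163 0.3367]

matrix = [0.0884 -0.2083 0.5407; 0.5456 -0.0819 0.1761; -0.4407 -0.1163 0.3367]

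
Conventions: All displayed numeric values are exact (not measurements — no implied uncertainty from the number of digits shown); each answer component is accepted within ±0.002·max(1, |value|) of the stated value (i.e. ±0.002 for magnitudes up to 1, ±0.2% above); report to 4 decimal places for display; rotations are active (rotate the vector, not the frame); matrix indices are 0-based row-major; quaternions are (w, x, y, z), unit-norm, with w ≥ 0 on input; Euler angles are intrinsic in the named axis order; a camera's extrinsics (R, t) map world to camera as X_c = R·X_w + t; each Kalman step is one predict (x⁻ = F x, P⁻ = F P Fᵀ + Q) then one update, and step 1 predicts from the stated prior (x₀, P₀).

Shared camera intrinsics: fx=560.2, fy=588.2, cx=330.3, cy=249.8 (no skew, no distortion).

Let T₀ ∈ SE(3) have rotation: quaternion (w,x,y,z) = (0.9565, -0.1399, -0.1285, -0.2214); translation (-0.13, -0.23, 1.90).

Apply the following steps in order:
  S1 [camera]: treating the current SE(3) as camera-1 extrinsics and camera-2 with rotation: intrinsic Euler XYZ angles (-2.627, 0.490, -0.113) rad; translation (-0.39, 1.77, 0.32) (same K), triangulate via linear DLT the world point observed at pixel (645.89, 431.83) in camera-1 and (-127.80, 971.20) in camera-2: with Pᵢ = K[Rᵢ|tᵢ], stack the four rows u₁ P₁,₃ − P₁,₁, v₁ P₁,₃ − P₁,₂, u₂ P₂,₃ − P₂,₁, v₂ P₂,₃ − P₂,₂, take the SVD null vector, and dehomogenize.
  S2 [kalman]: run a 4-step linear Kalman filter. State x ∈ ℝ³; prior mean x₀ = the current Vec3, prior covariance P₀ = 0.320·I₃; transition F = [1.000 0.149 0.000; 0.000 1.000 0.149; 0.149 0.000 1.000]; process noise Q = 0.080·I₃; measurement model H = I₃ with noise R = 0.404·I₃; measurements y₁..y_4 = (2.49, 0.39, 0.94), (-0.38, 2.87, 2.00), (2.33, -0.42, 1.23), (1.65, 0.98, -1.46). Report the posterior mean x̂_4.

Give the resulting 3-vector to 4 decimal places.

result = (1.5452, 0.9955, 0.3414)

after S1 (triangulate): (0.2406, 1.0315, -0.6179)
after S2 (kf_track): (1.5452, 0.9955, 0.3414)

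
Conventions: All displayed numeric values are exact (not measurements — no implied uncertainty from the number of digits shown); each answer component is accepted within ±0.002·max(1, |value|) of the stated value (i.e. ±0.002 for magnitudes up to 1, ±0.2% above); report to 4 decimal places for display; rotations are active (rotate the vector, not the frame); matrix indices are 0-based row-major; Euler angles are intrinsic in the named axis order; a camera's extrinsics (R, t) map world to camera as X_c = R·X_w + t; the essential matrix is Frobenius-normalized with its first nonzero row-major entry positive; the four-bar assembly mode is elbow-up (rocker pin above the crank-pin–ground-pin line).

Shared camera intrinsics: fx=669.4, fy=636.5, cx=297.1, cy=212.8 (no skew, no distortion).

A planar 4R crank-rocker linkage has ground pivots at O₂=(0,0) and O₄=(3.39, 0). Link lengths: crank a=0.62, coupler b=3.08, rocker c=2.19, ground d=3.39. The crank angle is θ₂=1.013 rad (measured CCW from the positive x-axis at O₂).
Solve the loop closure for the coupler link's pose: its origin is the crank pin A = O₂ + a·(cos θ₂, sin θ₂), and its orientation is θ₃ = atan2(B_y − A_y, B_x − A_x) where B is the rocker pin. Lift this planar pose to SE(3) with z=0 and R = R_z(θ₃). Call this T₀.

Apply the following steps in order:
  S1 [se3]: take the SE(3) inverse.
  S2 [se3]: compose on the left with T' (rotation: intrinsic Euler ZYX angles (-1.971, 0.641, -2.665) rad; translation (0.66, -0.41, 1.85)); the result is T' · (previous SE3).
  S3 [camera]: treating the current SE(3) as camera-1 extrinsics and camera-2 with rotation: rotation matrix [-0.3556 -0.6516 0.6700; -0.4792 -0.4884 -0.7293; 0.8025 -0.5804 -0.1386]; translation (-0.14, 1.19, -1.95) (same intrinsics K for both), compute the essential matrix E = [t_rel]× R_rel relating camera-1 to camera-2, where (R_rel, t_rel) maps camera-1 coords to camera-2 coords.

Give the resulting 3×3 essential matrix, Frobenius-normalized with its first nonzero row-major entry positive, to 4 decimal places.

matrix = [0.1698 -0.2681 -0.5894; 0.4673 0.4968 -0.0197; -0.1949 -0.0483 0.2145]

source (fourbar_fk): coupler pose = R=[0.8507 -0.5256 0.0000; 0.5256 0.8507 0.0000; 0.0000 0.0000 1.0000], t=(0.3282, 0.5260, 0.0000)
after S1 (invert_se3): R=[0.8507 0.5256 0.0000; -0.5256 0.8507 0.0000; 0.0000 0.0000 1.0000], t=(-0.5557, -0.2750, 0.0000)
after S2 (compose_se3): R=[0.1083 -0.7694 0.6295; -0.9427 0.1214 0.3106; -0.3154 -0.6271 -0.7122], t=(1.0292, -0.1645, 2.2834)
after S3 (essential): [0.1698 -0.2681 -0.5894; 0.4673 0.4968 -0.0197; -0.1949 -0.0483 0.2145]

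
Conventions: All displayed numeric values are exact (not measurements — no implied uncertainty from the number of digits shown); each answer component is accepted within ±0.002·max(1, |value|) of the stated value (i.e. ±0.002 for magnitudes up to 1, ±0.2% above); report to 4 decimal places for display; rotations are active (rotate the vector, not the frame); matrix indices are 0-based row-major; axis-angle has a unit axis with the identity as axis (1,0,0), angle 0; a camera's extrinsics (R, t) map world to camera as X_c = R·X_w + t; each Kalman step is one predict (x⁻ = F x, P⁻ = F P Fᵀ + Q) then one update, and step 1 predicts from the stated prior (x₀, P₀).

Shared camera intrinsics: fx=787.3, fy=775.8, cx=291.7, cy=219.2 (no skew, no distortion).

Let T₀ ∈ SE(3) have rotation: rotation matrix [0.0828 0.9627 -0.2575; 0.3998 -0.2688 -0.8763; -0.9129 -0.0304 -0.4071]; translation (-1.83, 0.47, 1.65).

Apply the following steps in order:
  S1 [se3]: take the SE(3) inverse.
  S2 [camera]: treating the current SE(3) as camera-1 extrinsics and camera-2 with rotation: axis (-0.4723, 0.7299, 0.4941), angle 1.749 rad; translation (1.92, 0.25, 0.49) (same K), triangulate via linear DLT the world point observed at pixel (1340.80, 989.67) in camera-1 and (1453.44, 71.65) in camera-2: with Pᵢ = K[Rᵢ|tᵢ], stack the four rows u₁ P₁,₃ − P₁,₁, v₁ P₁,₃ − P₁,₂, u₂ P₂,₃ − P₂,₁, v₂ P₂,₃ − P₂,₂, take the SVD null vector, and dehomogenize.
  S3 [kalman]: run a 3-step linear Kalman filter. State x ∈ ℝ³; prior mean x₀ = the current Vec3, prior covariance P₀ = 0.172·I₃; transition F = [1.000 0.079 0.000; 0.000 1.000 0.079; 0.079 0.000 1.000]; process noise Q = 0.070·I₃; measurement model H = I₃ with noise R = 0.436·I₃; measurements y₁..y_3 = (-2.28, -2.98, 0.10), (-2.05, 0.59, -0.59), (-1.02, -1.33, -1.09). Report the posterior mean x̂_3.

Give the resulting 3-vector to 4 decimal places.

after S1 (invert_se3): R=[0.0828 0.3998 -0.9129; 0.9627 -0.2688 -0.0304; -0.2575 -0.8763 -0.4071], t=(1.4699, 1.9383, 0.6124)
after S2 (triangulate): (-0.8525, -0.2678, -0.3484)
after S3 (kf_track): (-1.5034, -0.9037, -0.7425)

result = (-1.5034, -0.9037, -0.7425)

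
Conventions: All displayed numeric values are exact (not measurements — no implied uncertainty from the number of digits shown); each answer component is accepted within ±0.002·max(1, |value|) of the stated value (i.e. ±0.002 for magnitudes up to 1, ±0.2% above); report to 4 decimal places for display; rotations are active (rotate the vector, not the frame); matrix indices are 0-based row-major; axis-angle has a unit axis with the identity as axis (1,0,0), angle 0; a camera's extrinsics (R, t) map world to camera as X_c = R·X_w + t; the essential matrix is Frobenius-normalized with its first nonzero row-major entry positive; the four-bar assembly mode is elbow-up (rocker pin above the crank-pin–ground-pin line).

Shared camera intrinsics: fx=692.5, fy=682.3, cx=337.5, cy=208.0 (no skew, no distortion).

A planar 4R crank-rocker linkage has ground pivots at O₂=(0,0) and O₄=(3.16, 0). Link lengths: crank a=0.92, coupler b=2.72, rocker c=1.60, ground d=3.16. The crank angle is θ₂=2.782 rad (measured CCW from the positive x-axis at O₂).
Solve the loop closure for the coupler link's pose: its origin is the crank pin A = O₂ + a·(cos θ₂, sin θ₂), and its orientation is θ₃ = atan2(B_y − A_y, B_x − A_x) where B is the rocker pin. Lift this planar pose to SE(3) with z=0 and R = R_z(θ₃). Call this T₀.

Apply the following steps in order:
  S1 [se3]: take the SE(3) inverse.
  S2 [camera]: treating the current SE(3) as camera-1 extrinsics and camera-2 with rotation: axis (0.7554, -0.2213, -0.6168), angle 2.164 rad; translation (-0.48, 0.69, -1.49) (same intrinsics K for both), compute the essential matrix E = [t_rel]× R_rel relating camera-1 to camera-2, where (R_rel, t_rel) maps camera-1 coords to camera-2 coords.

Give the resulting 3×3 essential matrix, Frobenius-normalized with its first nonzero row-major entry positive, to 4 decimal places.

matrix = [0.4868 -0.3919 0.1214; 0.2396 -0.2244 -0.3180; -0.0606 -0.0014 -0.6181]

source (fourbar_fk): coupler pose = R=[0.9808 -0.1948 0.0000; 0.1948 0.9808 0.0000; 0.0000 0.0000 1.0000], t=(-0.8612, 0.3237, 0.0000)
after S1 (invert_se3): R=[0.9808 0.1948 0.0000; -0.1948 0.9808 0.0000; 0.0000 0.0000 1.0000], t=(0.7816, -0.4853, 0.0000)
after S2 (essential): [0.4868 -0.3919 0.1214; 0.2396 -0.2244 -0.3180; -0.0606 -0.0014 -0.6181]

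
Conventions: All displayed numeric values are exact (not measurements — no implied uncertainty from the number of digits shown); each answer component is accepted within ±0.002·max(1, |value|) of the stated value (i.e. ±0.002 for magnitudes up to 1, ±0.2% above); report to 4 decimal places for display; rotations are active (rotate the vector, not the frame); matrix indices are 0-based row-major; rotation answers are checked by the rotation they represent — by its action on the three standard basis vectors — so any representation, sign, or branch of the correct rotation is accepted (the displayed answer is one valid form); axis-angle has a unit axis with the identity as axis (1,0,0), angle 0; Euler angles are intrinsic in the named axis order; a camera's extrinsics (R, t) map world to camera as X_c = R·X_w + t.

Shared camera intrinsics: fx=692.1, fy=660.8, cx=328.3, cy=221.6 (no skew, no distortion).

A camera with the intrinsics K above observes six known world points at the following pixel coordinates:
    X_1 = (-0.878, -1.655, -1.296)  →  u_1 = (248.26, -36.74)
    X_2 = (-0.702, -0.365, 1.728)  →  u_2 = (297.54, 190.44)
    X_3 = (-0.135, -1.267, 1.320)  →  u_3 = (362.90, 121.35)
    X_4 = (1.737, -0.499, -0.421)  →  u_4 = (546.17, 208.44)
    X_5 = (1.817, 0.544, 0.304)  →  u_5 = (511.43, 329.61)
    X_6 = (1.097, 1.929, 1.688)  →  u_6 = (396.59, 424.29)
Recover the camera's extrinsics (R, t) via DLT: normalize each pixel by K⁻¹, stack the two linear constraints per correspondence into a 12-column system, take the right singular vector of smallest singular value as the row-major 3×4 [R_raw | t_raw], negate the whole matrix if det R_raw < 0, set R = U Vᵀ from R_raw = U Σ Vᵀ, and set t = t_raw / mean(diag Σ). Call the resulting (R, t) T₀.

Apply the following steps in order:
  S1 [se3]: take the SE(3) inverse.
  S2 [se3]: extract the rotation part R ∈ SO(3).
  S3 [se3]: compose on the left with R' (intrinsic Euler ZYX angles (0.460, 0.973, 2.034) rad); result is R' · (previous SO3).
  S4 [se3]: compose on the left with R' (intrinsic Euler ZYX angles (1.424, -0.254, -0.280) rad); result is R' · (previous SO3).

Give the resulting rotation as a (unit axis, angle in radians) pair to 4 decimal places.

source (pnp_recover): camera pose = R=[0.9529 -0.2704 0.1372; 0.2569 0.9604 0.1081; -0.1610 -0.0677 0.9846], t=(-0.0200, -0.0300, 6.0990)
after S1 (invert_se3): R=[0.9529 0.2569 -0.1610; -0.2704 0.9604 -0.0677; 0.1372 0.1081 0.9846], t=(1.0085, 0.4365, -5.9993)
after S2 (rot_of_se3): [0.9529 0.2569 -0.1610; -0.2704 0.9604 -0.0677; 0.1372 0.1081 0.9846]
after S3 (compose_so3): [0.2569 0.9636 -0.0743; 0.1251 -0.1094 -0.9861; -0.9583 0.2440 -0.1487]
after S4 (compose_so3): [0.2145 0.1640 0.9629; 0.4623 0.8513 -0.2480; -0.8604 0.4984 0.1068]

rotation (axis_angle) = ((0.3746, 0.9150, 0.1497), 1.4844)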